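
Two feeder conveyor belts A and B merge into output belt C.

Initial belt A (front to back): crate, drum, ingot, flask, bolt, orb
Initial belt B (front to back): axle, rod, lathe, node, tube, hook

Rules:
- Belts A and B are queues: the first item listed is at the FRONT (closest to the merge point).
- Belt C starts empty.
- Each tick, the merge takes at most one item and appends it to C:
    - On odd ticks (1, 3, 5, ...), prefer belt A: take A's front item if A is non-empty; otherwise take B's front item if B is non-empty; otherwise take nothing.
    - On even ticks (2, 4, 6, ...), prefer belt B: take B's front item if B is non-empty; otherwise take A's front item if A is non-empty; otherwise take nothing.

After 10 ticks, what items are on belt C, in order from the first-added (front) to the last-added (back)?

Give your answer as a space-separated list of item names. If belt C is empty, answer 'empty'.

Answer: crate axle drum rod ingot lathe flask node bolt tube

Derivation:
Tick 1: prefer A, take crate from A; A=[drum,ingot,flask,bolt,orb] B=[axle,rod,lathe,node,tube,hook] C=[crate]
Tick 2: prefer B, take axle from B; A=[drum,ingot,flask,bolt,orb] B=[rod,lathe,node,tube,hook] C=[crate,axle]
Tick 3: prefer A, take drum from A; A=[ingot,flask,bolt,orb] B=[rod,lathe,node,tube,hook] C=[crate,axle,drum]
Tick 4: prefer B, take rod from B; A=[ingot,flask,bolt,orb] B=[lathe,node,tube,hook] C=[crate,axle,drum,rod]
Tick 5: prefer A, take ingot from A; A=[flask,bolt,orb] B=[lathe,node,tube,hook] C=[crate,axle,drum,rod,ingot]
Tick 6: prefer B, take lathe from B; A=[flask,bolt,orb] B=[node,tube,hook] C=[crate,axle,drum,rod,ingot,lathe]
Tick 7: prefer A, take flask from A; A=[bolt,orb] B=[node,tube,hook] C=[crate,axle,drum,rod,ingot,lathe,flask]
Tick 8: prefer B, take node from B; A=[bolt,orb] B=[tube,hook] C=[crate,axle,drum,rod,ingot,lathe,flask,node]
Tick 9: prefer A, take bolt from A; A=[orb] B=[tube,hook] C=[crate,axle,drum,rod,ingot,lathe,flask,node,bolt]
Tick 10: prefer B, take tube from B; A=[orb] B=[hook] C=[crate,axle,drum,rod,ingot,lathe,flask,node,bolt,tube]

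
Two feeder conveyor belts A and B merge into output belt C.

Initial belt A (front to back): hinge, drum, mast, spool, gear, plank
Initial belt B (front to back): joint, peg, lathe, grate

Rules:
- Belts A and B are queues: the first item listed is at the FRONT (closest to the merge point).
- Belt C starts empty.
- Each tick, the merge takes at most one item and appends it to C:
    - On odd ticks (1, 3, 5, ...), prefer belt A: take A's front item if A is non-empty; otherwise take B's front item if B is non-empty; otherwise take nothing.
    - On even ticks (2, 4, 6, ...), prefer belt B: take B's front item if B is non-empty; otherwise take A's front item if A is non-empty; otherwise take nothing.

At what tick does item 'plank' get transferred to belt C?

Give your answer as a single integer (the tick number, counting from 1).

Answer: 10

Derivation:
Tick 1: prefer A, take hinge from A; A=[drum,mast,spool,gear,plank] B=[joint,peg,lathe,grate] C=[hinge]
Tick 2: prefer B, take joint from B; A=[drum,mast,spool,gear,plank] B=[peg,lathe,grate] C=[hinge,joint]
Tick 3: prefer A, take drum from A; A=[mast,spool,gear,plank] B=[peg,lathe,grate] C=[hinge,joint,drum]
Tick 4: prefer B, take peg from B; A=[mast,spool,gear,plank] B=[lathe,grate] C=[hinge,joint,drum,peg]
Tick 5: prefer A, take mast from A; A=[spool,gear,plank] B=[lathe,grate] C=[hinge,joint,drum,peg,mast]
Tick 6: prefer B, take lathe from B; A=[spool,gear,plank] B=[grate] C=[hinge,joint,drum,peg,mast,lathe]
Tick 7: prefer A, take spool from A; A=[gear,plank] B=[grate] C=[hinge,joint,drum,peg,mast,lathe,spool]
Tick 8: prefer B, take grate from B; A=[gear,plank] B=[-] C=[hinge,joint,drum,peg,mast,lathe,spool,grate]
Tick 9: prefer A, take gear from A; A=[plank] B=[-] C=[hinge,joint,drum,peg,mast,lathe,spool,grate,gear]
Tick 10: prefer B, take plank from A; A=[-] B=[-] C=[hinge,joint,drum,peg,mast,lathe,spool,grate,gear,plank]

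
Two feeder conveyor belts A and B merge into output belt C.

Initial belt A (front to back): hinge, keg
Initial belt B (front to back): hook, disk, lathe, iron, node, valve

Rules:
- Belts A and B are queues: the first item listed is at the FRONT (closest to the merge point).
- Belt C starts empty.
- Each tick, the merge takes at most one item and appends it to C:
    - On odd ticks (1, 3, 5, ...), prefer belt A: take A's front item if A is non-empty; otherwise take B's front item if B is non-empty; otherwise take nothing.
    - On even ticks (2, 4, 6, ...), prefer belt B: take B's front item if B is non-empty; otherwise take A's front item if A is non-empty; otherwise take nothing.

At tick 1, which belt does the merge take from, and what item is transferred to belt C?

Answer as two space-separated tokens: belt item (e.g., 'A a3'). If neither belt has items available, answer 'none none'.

Answer: A hinge

Derivation:
Tick 1: prefer A, take hinge from A; A=[keg] B=[hook,disk,lathe,iron,node,valve] C=[hinge]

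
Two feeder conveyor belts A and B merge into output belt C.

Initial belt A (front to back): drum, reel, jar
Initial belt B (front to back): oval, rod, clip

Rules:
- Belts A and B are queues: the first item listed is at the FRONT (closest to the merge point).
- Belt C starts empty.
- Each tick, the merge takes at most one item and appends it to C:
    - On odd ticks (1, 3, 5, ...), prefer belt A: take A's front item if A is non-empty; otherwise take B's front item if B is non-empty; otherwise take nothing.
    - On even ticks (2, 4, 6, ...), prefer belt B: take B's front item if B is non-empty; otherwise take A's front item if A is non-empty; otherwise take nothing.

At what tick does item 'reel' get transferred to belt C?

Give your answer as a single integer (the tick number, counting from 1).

Answer: 3

Derivation:
Tick 1: prefer A, take drum from A; A=[reel,jar] B=[oval,rod,clip] C=[drum]
Tick 2: prefer B, take oval from B; A=[reel,jar] B=[rod,clip] C=[drum,oval]
Tick 3: prefer A, take reel from A; A=[jar] B=[rod,clip] C=[drum,oval,reel]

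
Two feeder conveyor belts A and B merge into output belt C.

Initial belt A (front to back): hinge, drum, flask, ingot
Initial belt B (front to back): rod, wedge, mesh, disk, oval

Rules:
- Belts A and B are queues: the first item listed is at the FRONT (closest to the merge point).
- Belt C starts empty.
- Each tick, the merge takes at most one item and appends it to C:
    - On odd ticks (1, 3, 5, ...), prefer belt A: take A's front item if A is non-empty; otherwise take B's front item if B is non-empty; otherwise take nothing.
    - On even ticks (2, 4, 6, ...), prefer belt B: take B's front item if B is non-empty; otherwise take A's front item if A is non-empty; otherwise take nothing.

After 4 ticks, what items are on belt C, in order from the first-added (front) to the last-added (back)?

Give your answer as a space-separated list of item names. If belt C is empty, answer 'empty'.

Answer: hinge rod drum wedge

Derivation:
Tick 1: prefer A, take hinge from A; A=[drum,flask,ingot] B=[rod,wedge,mesh,disk,oval] C=[hinge]
Tick 2: prefer B, take rod from B; A=[drum,flask,ingot] B=[wedge,mesh,disk,oval] C=[hinge,rod]
Tick 3: prefer A, take drum from A; A=[flask,ingot] B=[wedge,mesh,disk,oval] C=[hinge,rod,drum]
Tick 4: prefer B, take wedge from B; A=[flask,ingot] B=[mesh,disk,oval] C=[hinge,rod,drum,wedge]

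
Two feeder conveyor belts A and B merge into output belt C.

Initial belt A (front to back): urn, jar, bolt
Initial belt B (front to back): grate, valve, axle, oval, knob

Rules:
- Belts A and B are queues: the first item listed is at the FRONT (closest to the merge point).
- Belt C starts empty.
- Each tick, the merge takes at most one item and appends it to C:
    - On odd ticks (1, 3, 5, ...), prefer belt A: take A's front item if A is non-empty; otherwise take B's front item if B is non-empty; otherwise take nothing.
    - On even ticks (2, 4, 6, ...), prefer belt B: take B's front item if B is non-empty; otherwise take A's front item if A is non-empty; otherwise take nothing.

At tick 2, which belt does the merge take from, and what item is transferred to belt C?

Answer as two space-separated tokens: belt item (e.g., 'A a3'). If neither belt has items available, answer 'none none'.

Answer: B grate

Derivation:
Tick 1: prefer A, take urn from A; A=[jar,bolt] B=[grate,valve,axle,oval,knob] C=[urn]
Tick 2: prefer B, take grate from B; A=[jar,bolt] B=[valve,axle,oval,knob] C=[urn,grate]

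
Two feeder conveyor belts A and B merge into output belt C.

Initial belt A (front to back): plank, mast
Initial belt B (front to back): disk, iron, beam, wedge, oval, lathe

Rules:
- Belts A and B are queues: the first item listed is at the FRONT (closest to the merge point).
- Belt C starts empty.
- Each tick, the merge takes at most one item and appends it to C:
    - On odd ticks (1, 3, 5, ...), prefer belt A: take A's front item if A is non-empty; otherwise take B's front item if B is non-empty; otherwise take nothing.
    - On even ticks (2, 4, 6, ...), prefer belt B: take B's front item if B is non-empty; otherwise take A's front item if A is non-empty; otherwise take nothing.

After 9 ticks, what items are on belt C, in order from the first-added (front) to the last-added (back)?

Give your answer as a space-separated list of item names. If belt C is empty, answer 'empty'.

Tick 1: prefer A, take plank from A; A=[mast] B=[disk,iron,beam,wedge,oval,lathe] C=[plank]
Tick 2: prefer B, take disk from B; A=[mast] B=[iron,beam,wedge,oval,lathe] C=[plank,disk]
Tick 3: prefer A, take mast from A; A=[-] B=[iron,beam,wedge,oval,lathe] C=[plank,disk,mast]
Tick 4: prefer B, take iron from B; A=[-] B=[beam,wedge,oval,lathe] C=[plank,disk,mast,iron]
Tick 5: prefer A, take beam from B; A=[-] B=[wedge,oval,lathe] C=[plank,disk,mast,iron,beam]
Tick 6: prefer B, take wedge from B; A=[-] B=[oval,lathe] C=[plank,disk,mast,iron,beam,wedge]
Tick 7: prefer A, take oval from B; A=[-] B=[lathe] C=[plank,disk,mast,iron,beam,wedge,oval]
Tick 8: prefer B, take lathe from B; A=[-] B=[-] C=[plank,disk,mast,iron,beam,wedge,oval,lathe]
Tick 9: prefer A, both empty, nothing taken; A=[-] B=[-] C=[plank,disk,mast,iron,beam,wedge,oval,lathe]

Answer: plank disk mast iron beam wedge oval lathe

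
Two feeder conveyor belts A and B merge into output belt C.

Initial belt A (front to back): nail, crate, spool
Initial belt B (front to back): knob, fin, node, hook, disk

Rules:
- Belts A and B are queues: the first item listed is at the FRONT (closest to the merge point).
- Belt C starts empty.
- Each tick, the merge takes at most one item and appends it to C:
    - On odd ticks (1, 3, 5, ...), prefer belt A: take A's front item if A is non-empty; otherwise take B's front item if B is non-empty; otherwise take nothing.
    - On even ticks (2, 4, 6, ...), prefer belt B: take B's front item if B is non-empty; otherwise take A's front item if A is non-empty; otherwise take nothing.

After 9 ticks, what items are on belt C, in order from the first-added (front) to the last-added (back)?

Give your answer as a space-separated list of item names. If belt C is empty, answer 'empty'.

Answer: nail knob crate fin spool node hook disk

Derivation:
Tick 1: prefer A, take nail from A; A=[crate,spool] B=[knob,fin,node,hook,disk] C=[nail]
Tick 2: prefer B, take knob from B; A=[crate,spool] B=[fin,node,hook,disk] C=[nail,knob]
Tick 3: prefer A, take crate from A; A=[spool] B=[fin,node,hook,disk] C=[nail,knob,crate]
Tick 4: prefer B, take fin from B; A=[spool] B=[node,hook,disk] C=[nail,knob,crate,fin]
Tick 5: prefer A, take spool from A; A=[-] B=[node,hook,disk] C=[nail,knob,crate,fin,spool]
Tick 6: prefer B, take node from B; A=[-] B=[hook,disk] C=[nail,knob,crate,fin,spool,node]
Tick 7: prefer A, take hook from B; A=[-] B=[disk] C=[nail,knob,crate,fin,spool,node,hook]
Tick 8: prefer B, take disk from B; A=[-] B=[-] C=[nail,knob,crate,fin,spool,node,hook,disk]
Tick 9: prefer A, both empty, nothing taken; A=[-] B=[-] C=[nail,knob,crate,fin,spool,node,hook,disk]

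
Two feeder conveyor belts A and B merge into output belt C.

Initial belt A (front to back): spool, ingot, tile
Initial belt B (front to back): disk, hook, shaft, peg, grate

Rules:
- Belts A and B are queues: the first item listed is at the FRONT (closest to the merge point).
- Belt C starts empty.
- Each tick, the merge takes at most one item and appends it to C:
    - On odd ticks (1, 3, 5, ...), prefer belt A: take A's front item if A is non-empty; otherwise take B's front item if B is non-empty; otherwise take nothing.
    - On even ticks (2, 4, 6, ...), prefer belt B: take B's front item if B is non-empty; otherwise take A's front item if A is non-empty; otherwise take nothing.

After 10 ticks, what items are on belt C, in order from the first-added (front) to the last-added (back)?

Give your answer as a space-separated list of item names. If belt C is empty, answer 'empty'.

Answer: spool disk ingot hook tile shaft peg grate

Derivation:
Tick 1: prefer A, take spool from A; A=[ingot,tile] B=[disk,hook,shaft,peg,grate] C=[spool]
Tick 2: prefer B, take disk from B; A=[ingot,tile] B=[hook,shaft,peg,grate] C=[spool,disk]
Tick 3: prefer A, take ingot from A; A=[tile] B=[hook,shaft,peg,grate] C=[spool,disk,ingot]
Tick 4: prefer B, take hook from B; A=[tile] B=[shaft,peg,grate] C=[spool,disk,ingot,hook]
Tick 5: prefer A, take tile from A; A=[-] B=[shaft,peg,grate] C=[spool,disk,ingot,hook,tile]
Tick 6: prefer B, take shaft from B; A=[-] B=[peg,grate] C=[spool,disk,ingot,hook,tile,shaft]
Tick 7: prefer A, take peg from B; A=[-] B=[grate] C=[spool,disk,ingot,hook,tile,shaft,peg]
Tick 8: prefer B, take grate from B; A=[-] B=[-] C=[spool,disk,ingot,hook,tile,shaft,peg,grate]
Tick 9: prefer A, both empty, nothing taken; A=[-] B=[-] C=[spool,disk,ingot,hook,tile,shaft,peg,grate]
Tick 10: prefer B, both empty, nothing taken; A=[-] B=[-] C=[spool,disk,ingot,hook,tile,shaft,peg,grate]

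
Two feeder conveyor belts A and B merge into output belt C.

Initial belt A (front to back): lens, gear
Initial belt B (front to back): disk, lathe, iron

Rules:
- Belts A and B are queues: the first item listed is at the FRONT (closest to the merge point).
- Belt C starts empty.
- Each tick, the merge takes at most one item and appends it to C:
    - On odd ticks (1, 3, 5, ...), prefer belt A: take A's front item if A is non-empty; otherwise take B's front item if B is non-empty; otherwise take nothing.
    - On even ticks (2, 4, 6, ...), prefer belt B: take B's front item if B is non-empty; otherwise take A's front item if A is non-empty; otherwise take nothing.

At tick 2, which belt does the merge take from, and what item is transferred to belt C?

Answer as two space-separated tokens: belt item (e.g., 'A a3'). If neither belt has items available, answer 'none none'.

Answer: B disk

Derivation:
Tick 1: prefer A, take lens from A; A=[gear] B=[disk,lathe,iron] C=[lens]
Tick 2: prefer B, take disk from B; A=[gear] B=[lathe,iron] C=[lens,disk]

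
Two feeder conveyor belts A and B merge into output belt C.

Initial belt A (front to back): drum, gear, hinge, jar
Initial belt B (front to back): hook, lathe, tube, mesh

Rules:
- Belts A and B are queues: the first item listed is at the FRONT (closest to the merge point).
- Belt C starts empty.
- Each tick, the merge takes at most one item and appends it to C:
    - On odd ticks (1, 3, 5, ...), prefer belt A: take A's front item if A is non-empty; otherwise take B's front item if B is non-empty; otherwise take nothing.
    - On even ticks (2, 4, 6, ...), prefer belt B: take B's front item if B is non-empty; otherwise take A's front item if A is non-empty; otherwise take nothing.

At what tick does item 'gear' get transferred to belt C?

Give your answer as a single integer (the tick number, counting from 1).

Answer: 3

Derivation:
Tick 1: prefer A, take drum from A; A=[gear,hinge,jar] B=[hook,lathe,tube,mesh] C=[drum]
Tick 2: prefer B, take hook from B; A=[gear,hinge,jar] B=[lathe,tube,mesh] C=[drum,hook]
Tick 3: prefer A, take gear from A; A=[hinge,jar] B=[lathe,tube,mesh] C=[drum,hook,gear]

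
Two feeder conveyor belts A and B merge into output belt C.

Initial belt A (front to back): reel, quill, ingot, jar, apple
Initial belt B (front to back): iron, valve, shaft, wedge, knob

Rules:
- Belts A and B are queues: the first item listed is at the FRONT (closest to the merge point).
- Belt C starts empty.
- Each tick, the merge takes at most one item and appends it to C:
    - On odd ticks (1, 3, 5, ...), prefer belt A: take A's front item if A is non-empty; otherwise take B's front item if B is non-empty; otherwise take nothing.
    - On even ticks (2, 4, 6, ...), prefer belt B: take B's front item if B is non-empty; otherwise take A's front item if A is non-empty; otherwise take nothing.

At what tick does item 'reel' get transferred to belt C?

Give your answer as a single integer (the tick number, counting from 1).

Tick 1: prefer A, take reel from A; A=[quill,ingot,jar,apple] B=[iron,valve,shaft,wedge,knob] C=[reel]

Answer: 1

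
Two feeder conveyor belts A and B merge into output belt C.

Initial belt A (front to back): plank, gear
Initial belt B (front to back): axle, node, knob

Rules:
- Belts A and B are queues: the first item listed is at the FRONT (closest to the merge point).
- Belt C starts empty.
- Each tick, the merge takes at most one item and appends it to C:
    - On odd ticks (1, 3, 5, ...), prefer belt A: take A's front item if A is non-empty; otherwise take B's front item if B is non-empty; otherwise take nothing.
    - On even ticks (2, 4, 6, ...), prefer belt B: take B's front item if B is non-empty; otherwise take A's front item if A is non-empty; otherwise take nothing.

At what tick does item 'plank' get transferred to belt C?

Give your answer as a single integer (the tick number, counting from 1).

Answer: 1

Derivation:
Tick 1: prefer A, take plank from A; A=[gear] B=[axle,node,knob] C=[plank]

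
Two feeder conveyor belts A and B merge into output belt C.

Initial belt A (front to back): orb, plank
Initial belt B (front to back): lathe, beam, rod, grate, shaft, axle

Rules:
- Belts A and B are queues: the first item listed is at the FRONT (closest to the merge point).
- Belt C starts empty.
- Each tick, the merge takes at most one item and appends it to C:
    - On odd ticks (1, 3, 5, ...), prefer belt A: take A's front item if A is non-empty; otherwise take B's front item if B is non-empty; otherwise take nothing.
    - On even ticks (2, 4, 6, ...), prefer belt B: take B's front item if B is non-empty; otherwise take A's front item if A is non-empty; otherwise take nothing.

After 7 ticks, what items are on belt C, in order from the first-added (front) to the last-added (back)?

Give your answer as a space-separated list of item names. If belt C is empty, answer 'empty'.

Tick 1: prefer A, take orb from A; A=[plank] B=[lathe,beam,rod,grate,shaft,axle] C=[orb]
Tick 2: prefer B, take lathe from B; A=[plank] B=[beam,rod,grate,shaft,axle] C=[orb,lathe]
Tick 3: prefer A, take plank from A; A=[-] B=[beam,rod,grate,shaft,axle] C=[orb,lathe,plank]
Tick 4: prefer B, take beam from B; A=[-] B=[rod,grate,shaft,axle] C=[orb,lathe,plank,beam]
Tick 5: prefer A, take rod from B; A=[-] B=[grate,shaft,axle] C=[orb,lathe,plank,beam,rod]
Tick 6: prefer B, take grate from B; A=[-] B=[shaft,axle] C=[orb,lathe,plank,beam,rod,grate]
Tick 7: prefer A, take shaft from B; A=[-] B=[axle] C=[orb,lathe,plank,beam,rod,grate,shaft]

Answer: orb lathe plank beam rod grate shaft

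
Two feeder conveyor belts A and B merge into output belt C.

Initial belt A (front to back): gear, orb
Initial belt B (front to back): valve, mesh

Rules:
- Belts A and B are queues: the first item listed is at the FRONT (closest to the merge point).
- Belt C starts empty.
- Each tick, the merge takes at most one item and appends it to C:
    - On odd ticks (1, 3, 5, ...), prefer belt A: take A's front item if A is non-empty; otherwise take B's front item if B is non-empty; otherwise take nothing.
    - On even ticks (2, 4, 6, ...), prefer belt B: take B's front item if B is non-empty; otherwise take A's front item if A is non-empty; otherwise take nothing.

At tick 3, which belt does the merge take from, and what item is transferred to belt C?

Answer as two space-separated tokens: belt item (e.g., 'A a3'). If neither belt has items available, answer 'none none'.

Answer: A orb

Derivation:
Tick 1: prefer A, take gear from A; A=[orb] B=[valve,mesh] C=[gear]
Tick 2: prefer B, take valve from B; A=[orb] B=[mesh] C=[gear,valve]
Tick 3: prefer A, take orb from A; A=[-] B=[mesh] C=[gear,valve,orb]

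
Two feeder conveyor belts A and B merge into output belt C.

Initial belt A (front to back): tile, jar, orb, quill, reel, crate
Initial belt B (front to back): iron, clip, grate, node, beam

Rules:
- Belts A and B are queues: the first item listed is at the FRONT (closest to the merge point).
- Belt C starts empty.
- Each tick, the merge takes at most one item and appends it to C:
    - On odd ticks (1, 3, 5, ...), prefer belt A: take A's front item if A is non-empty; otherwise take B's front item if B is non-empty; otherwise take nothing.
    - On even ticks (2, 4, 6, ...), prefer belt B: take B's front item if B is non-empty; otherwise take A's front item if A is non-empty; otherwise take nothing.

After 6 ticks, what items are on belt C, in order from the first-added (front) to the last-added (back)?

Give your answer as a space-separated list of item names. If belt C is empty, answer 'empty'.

Answer: tile iron jar clip orb grate

Derivation:
Tick 1: prefer A, take tile from A; A=[jar,orb,quill,reel,crate] B=[iron,clip,grate,node,beam] C=[tile]
Tick 2: prefer B, take iron from B; A=[jar,orb,quill,reel,crate] B=[clip,grate,node,beam] C=[tile,iron]
Tick 3: prefer A, take jar from A; A=[orb,quill,reel,crate] B=[clip,grate,node,beam] C=[tile,iron,jar]
Tick 4: prefer B, take clip from B; A=[orb,quill,reel,crate] B=[grate,node,beam] C=[tile,iron,jar,clip]
Tick 5: prefer A, take orb from A; A=[quill,reel,crate] B=[grate,node,beam] C=[tile,iron,jar,clip,orb]
Tick 6: prefer B, take grate from B; A=[quill,reel,crate] B=[node,beam] C=[tile,iron,jar,clip,orb,grate]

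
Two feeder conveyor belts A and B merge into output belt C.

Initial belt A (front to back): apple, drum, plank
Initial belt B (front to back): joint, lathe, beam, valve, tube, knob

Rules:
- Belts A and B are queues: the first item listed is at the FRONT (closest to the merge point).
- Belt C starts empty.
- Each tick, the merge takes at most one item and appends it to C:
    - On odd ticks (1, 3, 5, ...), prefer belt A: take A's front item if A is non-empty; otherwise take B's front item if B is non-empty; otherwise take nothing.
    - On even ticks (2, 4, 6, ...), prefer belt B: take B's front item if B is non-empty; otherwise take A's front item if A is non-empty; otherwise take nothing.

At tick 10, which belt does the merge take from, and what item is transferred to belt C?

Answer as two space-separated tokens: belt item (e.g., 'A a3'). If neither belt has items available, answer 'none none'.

Answer: none none

Derivation:
Tick 1: prefer A, take apple from A; A=[drum,plank] B=[joint,lathe,beam,valve,tube,knob] C=[apple]
Tick 2: prefer B, take joint from B; A=[drum,plank] B=[lathe,beam,valve,tube,knob] C=[apple,joint]
Tick 3: prefer A, take drum from A; A=[plank] B=[lathe,beam,valve,tube,knob] C=[apple,joint,drum]
Tick 4: prefer B, take lathe from B; A=[plank] B=[beam,valve,tube,knob] C=[apple,joint,drum,lathe]
Tick 5: prefer A, take plank from A; A=[-] B=[beam,valve,tube,knob] C=[apple,joint,drum,lathe,plank]
Tick 6: prefer B, take beam from B; A=[-] B=[valve,tube,knob] C=[apple,joint,drum,lathe,plank,beam]
Tick 7: prefer A, take valve from B; A=[-] B=[tube,knob] C=[apple,joint,drum,lathe,plank,beam,valve]
Tick 8: prefer B, take tube from B; A=[-] B=[knob] C=[apple,joint,drum,lathe,plank,beam,valve,tube]
Tick 9: prefer A, take knob from B; A=[-] B=[-] C=[apple,joint,drum,lathe,plank,beam,valve,tube,knob]
Tick 10: prefer B, both empty, nothing taken; A=[-] B=[-] C=[apple,joint,drum,lathe,plank,beam,valve,tube,knob]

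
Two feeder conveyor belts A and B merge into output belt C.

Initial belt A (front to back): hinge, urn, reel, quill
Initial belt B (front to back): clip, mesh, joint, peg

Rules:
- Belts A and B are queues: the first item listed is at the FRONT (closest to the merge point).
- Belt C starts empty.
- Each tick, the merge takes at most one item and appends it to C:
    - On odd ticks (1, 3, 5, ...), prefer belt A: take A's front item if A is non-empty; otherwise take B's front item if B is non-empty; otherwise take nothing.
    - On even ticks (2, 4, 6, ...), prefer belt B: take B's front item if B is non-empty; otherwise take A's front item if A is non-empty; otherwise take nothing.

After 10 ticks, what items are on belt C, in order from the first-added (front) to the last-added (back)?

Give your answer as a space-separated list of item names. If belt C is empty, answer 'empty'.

Tick 1: prefer A, take hinge from A; A=[urn,reel,quill] B=[clip,mesh,joint,peg] C=[hinge]
Tick 2: prefer B, take clip from B; A=[urn,reel,quill] B=[mesh,joint,peg] C=[hinge,clip]
Tick 3: prefer A, take urn from A; A=[reel,quill] B=[mesh,joint,peg] C=[hinge,clip,urn]
Tick 4: prefer B, take mesh from B; A=[reel,quill] B=[joint,peg] C=[hinge,clip,urn,mesh]
Tick 5: prefer A, take reel from A; A=[quill] B=[joint,peg] C=[hinge,clip,urn,mesh,reel]
Tick 6: prefer B, take joint from B; A=[quill] B=[peg] C=[hinge,clip,urn,mesh,reel,joint]
Tick 7: prefer A, take quill from A; A=[-] B=[peg] C=[hinge,clip,urn,mesh,reel,joint,quill]
Tick 8: prefer B, take peg from B; A=[-] B=[-] C=[hinge,clip,urn,mesh,reel,joint,quill,peg]
Tick 9: prefer A, both empty, nothing taken; A=[-] B=[-] C=[hinge,clip,urn,mesh,reel,joint,quill,peg]
Tick 10: prefer B, both empty, nothing taken; A=[-] B=[-] C=[hinge,clip,urn,mesh,reel,joint,quill,peg]

Answer: hinge clip urn mesh reel joint quill peg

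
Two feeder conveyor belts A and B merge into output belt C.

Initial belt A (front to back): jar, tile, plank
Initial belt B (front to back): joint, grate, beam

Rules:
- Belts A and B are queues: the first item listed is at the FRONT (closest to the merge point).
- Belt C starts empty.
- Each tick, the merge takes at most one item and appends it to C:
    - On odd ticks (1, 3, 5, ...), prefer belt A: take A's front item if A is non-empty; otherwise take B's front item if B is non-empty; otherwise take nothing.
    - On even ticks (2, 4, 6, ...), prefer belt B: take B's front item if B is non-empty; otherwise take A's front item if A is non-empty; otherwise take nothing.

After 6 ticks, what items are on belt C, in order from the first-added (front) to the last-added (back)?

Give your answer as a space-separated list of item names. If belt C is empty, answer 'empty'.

Answer: jar joint tile grate plank beam

Derivation:
Tick 1: prefer A, take jar from A; A=[tile,plank] B=[joint,grate,beam] C=[jar]
Tick 2: prefer B, take joint from B; A=[tile,plank] B=[grate,beam] C=[jar,joint]
Tick 3: prefer A, take tile from A; A=[plank] B=[grate,beam] C=[jar,joint,tile]
Tick 4: prefer B, take grate from B; A=[plank] B=[beam] C=[jar,joint,tile,grate]
Tick 5: prefer A, take plank from A; A=[-] B=[beam] C=[jar,joint,tile,grate,plank]
Tick 6: prefer B, take beam from B; A=[-] B=[-] C=[jar,joint,tile,grate,plank,beam]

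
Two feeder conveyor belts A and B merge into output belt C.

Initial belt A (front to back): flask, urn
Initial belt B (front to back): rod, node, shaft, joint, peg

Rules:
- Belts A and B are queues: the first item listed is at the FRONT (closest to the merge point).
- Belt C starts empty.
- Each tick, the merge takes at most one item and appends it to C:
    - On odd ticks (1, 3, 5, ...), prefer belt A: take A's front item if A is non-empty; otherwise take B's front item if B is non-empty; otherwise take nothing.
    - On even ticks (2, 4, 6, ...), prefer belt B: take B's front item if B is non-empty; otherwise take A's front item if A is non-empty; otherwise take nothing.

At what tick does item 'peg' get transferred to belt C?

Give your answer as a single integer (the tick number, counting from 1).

Answer: 7

Derivation:
Tick 1: prefer A, take flask from A; A=[urn] B=[rod,node,shaft,joint,peg] C=[flask]
Tick 2: prefer B, take rod from B; A=[urn] B=[node,shaft,joint,peg] C=[flask,rod]
Tick 3: prefer A, take urn from A; A=[-] B=[node,shaft,joint,peg] C=[flask,rod,urn]
Tick 4: prefer B, take node from B; A=[-] B=[shaft,joint,peg] C=[flask,rod,urn,node]
Tick 5: prefer A, take shaft from B; A=[-] B=[joint,peg] C=[flask,rod,urn,node,shaft]
Tick 6: prefer B, take joint from B; A=[-] B=[peg] C=[flask,rod,urn,node,shaft,joint]
Tick 7: prefer A, take peg from B; A=[-] B=[-] C=[flask,rod,urn,node,shaft,joint,peg]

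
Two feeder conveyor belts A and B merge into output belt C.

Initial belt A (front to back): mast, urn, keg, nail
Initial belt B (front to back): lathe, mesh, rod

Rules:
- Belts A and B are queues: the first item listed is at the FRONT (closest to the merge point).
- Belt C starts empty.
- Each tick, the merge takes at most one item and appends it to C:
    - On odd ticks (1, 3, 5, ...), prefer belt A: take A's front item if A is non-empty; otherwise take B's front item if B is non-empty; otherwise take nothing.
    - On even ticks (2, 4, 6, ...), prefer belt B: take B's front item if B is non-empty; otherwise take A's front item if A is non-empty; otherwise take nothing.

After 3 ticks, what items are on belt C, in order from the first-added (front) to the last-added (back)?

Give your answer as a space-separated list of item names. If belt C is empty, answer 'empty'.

Tick 1: prefer A, take mast from A; A=[urn,keg,nail] B=[lathe,mesh,rod] C=[mast]
Tick 2: prefer B, take lathe from B; A=[urn,keg,nail] B=[mesh,rod] C=[mast,lathe]
Tick 3: prefer A, take urn from A; A=[keg,nail] B=[mesh,rod] C=[mast,lathe,urn]

Answer: mast lathe urn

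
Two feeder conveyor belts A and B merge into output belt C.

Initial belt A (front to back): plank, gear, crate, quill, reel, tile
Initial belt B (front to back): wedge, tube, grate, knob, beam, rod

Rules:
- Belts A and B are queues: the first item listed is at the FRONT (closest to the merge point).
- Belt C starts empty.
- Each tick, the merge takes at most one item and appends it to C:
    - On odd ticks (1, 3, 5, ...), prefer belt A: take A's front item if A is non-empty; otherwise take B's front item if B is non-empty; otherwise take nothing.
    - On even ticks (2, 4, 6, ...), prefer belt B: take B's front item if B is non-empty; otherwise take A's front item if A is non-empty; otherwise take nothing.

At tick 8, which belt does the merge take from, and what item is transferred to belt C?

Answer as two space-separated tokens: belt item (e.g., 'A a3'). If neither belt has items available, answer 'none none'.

Tick 1: prefer A, take plank from A; A=[gear,crate,quill,reel,tile] B=[wedge,tube,grate,knob,beam,rod] C=[plank]
Tick 2: prefer B, take wedge from B; A=[gear,crate,quill,reel,tile] B=[tube,grate,knob,beam,rod] C=[plank,wedge]
Tick 3: prefer A, take gear from A; A=[crate,quill,reel,tile] B=[tube,grate,knob,beam,rod] C=[plank,wedge,gear]
Tick 4: prefer B, take tube from B; A=[crate,quill,reel,tile] B=[grate,knob,beam,rod] C=[plank,wedge,gear,tube]
Tick 5: prefer A, take crate from A; A=[quill,reel,tile] B=[grate,knob,beam,rod] C=[plank,wedge,gear,tube,crate]
Tick 6: prefer B, take grate from B; A=[quill,reel,tile] B=[knob,beam,rod] C=[plank,wedge,gear,tube,crate,grate]
Tick 7: prefer A, take quill from A; A=[reel,tile] B=[knob,beam,rod] C=[plank,wedge,gear,tube,crate,grate,quill]
Tick 8: prefer B, take knob from B; A=[reel,tile] B=[beam,rod] C=[plank,wedge,gear,tube,crate,grate,quill,knob]

Answer: B knob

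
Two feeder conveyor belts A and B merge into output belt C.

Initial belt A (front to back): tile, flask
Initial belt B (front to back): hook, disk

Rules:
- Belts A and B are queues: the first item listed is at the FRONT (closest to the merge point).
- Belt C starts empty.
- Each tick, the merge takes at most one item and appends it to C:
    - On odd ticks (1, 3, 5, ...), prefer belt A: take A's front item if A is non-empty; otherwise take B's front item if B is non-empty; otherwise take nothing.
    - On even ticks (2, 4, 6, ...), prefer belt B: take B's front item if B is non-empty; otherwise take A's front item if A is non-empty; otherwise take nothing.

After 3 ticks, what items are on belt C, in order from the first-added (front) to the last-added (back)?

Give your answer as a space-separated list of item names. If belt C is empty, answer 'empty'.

Tick 1: prefer A, take tile from A; A=[flask] B=[hook,disk] C=[tile]
Tick 2: prefer B, take hook from B; A=[flask] B=[disk] C=[tile,hook]
Tick 3: prefer A, take flask from A; A=[-] B=[disk] C=[tile,hook,flask]

Answer: tile hook flask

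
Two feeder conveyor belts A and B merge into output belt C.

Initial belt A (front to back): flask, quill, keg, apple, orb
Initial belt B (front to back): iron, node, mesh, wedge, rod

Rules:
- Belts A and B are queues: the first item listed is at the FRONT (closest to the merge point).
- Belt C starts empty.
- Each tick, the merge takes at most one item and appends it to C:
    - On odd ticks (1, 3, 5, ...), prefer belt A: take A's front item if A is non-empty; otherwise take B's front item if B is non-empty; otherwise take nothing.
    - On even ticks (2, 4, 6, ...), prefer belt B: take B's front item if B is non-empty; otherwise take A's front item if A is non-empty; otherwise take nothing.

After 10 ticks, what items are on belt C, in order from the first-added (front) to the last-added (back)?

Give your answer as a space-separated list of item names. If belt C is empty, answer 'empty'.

Answer: flask iron quill node keg mesh apple wedge orb rod

Derivation:
Tick 1: prefer A, take flask from A; A=[quill,keg,apple,orb] B=[iron,node,mesh,wedge,rod] C=[flask]
Tick 2: prefer B, take iron from B; A=[quill,keg,apple,orb] B=[node,mesh,wedge,rod] C=[flask,iron]
Tick 3: prefer A, take quill from A; A=[keg,apple,orb] B=[node,mesh,wedge,rod] C=[flask,iron,quill]
Tick 4: prefer B, take node from B; A=[keg,apple,orb] B=[mesh,wedge,rod] C=[flask,iron,quill,node]
Tick 5: prefer A, take keg from A; A=[apple,orb] B=[mesh,wedge,rod] C=[flask,iron,quill,node,keg]
Tick 6: prefer B, take mesh from B; A=[apple,orb] B=[wedge,rod] C=[flask,iron,quill,node,keg,mesh]
Tick 7: prefer A, take apple from A; A=[orb] B=[wedge,rod] C=[flask,iron,quill,node,keg,mesh,apple]
Tick 8: prefer B, take wedge from B; A=[orb] B=[rod] C=[flask,iron,quill,node,keg,mesh,apple,wedge]
Tick 9: prefer A, take orb from A; A=[-] B=[rod] C=[flask,iron,quill,node,keg,mesh,apple,wedge,orb]
Tick 10: prefer B, take rod from B; A=[-] B=[-] C=[flask,iron,quill,node,keg,mesh,apple,wedge,orb,rod]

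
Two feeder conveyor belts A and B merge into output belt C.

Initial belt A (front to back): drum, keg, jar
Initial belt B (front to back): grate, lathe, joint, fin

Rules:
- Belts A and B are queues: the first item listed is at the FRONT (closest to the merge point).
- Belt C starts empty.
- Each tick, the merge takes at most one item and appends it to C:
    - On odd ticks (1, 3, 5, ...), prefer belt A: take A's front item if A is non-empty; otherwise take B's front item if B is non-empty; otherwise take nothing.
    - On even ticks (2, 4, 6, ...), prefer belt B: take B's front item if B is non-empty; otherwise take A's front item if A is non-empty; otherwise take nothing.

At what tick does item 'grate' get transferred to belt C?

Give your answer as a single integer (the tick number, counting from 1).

Answer: 2

Derivation:
Tick 1: prefer A, take drum from A; A=[keg,jar] B=[grate,lathe,joint,fin] C=[drum]
Tick 2: prefer B, take grate from B; A=[keg,jar] B=[lathe,joint,fin] C=[drum,grate]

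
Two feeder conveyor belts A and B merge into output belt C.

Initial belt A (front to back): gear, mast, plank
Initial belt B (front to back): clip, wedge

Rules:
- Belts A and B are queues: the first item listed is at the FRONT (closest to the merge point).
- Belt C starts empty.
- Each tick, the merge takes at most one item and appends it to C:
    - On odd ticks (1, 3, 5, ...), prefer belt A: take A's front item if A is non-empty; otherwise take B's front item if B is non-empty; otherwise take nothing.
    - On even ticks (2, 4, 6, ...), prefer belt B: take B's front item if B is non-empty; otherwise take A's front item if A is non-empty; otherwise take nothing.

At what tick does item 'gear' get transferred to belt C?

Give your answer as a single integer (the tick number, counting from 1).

Tick 1: prefer A, take gear from A; A=[mast,plank] B=[clip,wedge] C=[gear]

Answer: 1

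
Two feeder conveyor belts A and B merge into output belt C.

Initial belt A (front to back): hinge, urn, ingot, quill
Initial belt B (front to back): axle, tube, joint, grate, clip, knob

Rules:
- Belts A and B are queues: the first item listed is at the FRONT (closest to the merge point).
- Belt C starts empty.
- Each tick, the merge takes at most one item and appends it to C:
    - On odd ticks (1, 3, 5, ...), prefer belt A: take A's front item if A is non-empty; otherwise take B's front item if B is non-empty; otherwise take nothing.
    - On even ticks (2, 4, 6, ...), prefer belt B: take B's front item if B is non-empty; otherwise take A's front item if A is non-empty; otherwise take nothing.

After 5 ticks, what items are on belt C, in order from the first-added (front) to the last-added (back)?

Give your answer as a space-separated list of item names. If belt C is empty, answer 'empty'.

Answer: hinge axle urn tube ingot

Derivation:
Tick 1: prefer A, take hinge from A; A=[urn,ingot,quill] B=[axle,tube,joint,grate,clip,knob] C=[hinge]
Tick 2: prefer B, take axle from B; A=[urn,ingot,quill] B=[tube,joint,grate,clip,knob] C=[hinge,axle]
Tick 3: prefer A, take urn from A; A=[ingot,quill] B=[tube,joint,grate,clip,knob] C=[hinge,axle,urn]
Tick 4: prefer B, take tube from B; A=[ingot,quill] B=[joint,grate,clip,knob] C=[hinge,axle,urn,tube]
Tick 5: prefer A, take ingot from A; A=[quill] B=[joint,grate,clip,knob] C=[hinge,axle,urn,tube,ingot]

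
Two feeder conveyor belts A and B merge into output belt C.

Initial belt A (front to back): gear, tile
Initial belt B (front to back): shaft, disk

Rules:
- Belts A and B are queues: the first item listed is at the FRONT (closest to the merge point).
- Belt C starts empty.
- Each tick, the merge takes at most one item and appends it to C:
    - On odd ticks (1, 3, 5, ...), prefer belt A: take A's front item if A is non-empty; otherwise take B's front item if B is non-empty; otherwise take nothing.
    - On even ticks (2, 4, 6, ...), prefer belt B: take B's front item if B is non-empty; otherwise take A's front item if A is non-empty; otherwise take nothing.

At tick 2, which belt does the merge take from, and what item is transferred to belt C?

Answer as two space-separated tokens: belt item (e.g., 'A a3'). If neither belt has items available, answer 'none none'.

Answer: B shaft

Derivation:
Tick 1: prefer A, take gear from A; A=[tile] B=[shaft,disk] C=[gear]
Tick 2: prefer B, take shaft from B; A=[tile] B=[disk] C=[gear,shaft]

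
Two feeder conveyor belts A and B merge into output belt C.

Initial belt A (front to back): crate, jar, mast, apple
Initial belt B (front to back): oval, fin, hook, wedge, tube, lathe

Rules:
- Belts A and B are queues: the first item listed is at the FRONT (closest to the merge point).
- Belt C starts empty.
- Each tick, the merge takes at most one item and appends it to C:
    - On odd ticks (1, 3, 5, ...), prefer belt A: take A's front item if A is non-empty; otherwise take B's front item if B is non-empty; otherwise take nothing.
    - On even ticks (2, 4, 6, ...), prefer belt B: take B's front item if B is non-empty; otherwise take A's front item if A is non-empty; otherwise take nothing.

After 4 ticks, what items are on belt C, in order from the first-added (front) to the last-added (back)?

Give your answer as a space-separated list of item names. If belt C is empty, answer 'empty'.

Tick 1: prefer A, take crate from A; A=[jar,mast,apple] B=[oval,fin,hook,wedge,tube,lathe] C=[crate]
Tick 2: prefer B, take oval from B; A=[jar,mast,apple] B=[fin,hook,wedge,tube,lathe] C=[crate,oval]
Tick 3: prefer A, take jar from A; A=[mast,apple] B=[fin,hook,wedge,tube,lathe] C=[crate,oval,jar]
Tick 4: prefer B, take fin from B; A=[mast,apple] B=[hook,wedge,tube,lathe] C=[crate,oval,jar,fin]

Answer: crate oval jar fin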